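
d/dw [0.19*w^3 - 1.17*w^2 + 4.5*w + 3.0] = 0.57*w^2 - 2.34*w + 4.5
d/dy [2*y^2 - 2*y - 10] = 4*y - 2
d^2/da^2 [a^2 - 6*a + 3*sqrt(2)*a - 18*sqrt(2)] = 2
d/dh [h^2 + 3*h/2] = 2*h + 3/2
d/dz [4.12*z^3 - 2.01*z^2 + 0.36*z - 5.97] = 12.36*z^2 - 4.02*z + 0.36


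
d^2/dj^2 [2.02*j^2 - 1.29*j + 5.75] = 4.04000000000000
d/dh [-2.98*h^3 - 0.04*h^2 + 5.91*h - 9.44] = -8.94*h^2 - 0.08*h + 5.91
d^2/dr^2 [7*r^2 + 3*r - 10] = 14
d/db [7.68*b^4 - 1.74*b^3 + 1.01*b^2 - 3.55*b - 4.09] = 30.72*b^3 - 5.22*b^2 + 2.02*b - 3.55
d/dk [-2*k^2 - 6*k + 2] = -4*k - 6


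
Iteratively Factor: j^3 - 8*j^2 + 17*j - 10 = (j - 2)*(j^2 - 6*j + 5) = (j - 5)*(j - 2)*(j - 1)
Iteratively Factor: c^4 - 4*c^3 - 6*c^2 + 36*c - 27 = (c - 1)*(c^3 - 3*c^2 - 9*c + 27) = (c - 1)*(c + 3)*(c^2 - 6*c + 9) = (c - 3)*(c - 1)*(c + 3)*(c - 3)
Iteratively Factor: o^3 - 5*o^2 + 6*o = (o - 3)*(o^2 - 2*o) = o*(o - 3)*(o - 2)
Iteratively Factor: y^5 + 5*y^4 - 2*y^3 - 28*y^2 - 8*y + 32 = (y - 1)*(y^4 + 6*y^3 + 4*y^2 - 24*y - 32) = (y - 2)*(y - 1)*(y^3 + 8*y^2 + 20*y + 16) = (y - 2)*(y - 1)*(y + 4)*(y^2 + 4*y + 4) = (y - 2)*(y - 1)*(y + 2)*(y + 4)*(y + 2)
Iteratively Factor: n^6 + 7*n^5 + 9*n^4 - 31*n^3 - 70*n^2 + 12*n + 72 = (n + 3)*(n^5 + 4*n^4 - 3*n^3 - 22*n^2 - 4*n + 24) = (n - 1)*(n + 3)*(n^4 + 5*n^3 + 2*n^2 - 20*n - 24) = (n - 1)*(n + 3)^2*(n^3 + 2*n^2 - 4*n - 8) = (n - 2)*(n - 1)*(n + 3)^2*(n^2 + 4*n + 4) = (n - 2)*(n - 1)*(n + 2)*(n + 3)^2*(n + 2)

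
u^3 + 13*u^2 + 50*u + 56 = (u + 2)*(u + 4)*(u + 7)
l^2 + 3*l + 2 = (l + 1)*(l + 2)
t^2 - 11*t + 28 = (t - 7)*(t - 4)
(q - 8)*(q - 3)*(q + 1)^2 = q^4 - 9*q^3 + 3*q^2 + 37*q + 24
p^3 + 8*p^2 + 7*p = p*(p + 1)*(p + 7)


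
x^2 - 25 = (x - 5)*(x + 5)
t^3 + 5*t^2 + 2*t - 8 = (t - 1)*(t + 2)*(t + 4)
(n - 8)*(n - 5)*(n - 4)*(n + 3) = n^4 - 14*n^3 + 41*n^2 + 116*n - 480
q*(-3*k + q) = -3*k*q + q^2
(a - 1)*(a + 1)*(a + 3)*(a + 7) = a^4 + 10*a^3 + 20*a^2 - 10*a - 21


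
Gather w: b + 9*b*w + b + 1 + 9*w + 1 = 2*b + w*(9*b + 9) + 2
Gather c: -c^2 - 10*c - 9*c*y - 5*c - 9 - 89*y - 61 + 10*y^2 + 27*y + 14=-c^2 + c*(-9*y - 15) + 10*y^2 - 62*y - 56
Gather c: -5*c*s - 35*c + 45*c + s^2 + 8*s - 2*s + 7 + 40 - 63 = c*(10 - 5*s) + s^2 + 6*s - 16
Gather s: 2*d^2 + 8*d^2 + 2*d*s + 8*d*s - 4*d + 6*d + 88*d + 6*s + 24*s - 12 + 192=10*d^2 + 90*d + s*(10*d + 30) + 180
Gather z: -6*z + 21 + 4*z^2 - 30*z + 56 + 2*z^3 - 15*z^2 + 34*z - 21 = 2*z^3 - 11*z^2 - 2*z + 56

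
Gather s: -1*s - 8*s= -9*s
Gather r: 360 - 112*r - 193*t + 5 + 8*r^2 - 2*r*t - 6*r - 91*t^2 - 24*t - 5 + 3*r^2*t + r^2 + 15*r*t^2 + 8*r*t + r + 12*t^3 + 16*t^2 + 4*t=r^2*(3*t + 9) + r*(15*t^2 + 6*t - 117) + 12*t^3 - 75*t^2 - 213*t + 360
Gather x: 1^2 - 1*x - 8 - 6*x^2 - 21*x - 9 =-6*x^2 - 22*x - 16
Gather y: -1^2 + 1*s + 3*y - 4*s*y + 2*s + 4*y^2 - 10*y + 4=3*s + 4*y^2 + y*(-4*s - 7) + 3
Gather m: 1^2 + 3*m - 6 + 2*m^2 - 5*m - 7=2*m^2 - 2*m - 12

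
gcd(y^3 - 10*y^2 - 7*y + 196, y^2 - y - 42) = y - 7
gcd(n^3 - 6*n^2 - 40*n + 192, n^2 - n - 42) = n + 6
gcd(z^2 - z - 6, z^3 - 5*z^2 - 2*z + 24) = z^2 - z - 6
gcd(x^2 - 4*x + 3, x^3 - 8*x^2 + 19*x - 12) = x^2 - 4*x + 3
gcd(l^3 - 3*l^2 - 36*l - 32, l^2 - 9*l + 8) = l - 8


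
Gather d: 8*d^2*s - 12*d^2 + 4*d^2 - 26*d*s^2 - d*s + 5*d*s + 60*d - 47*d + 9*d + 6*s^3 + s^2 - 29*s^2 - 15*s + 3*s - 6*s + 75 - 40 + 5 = d^2*(8*s - 8) + d*(-26*s^2 + 4*s + 22) + 6*s^3 - 28*s^2 - 18*s + 40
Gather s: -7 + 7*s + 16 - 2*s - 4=5*s + 5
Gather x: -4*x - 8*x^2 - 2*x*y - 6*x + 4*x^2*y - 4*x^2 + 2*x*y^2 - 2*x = x^2*(4*y - 12) + x*(2*y^2 - 2*y - 12)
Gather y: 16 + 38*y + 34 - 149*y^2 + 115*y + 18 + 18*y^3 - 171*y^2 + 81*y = 18*y^3 - 320*y^2 + 234*y + 68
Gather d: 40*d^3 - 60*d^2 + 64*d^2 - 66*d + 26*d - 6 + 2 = 40*d^3 + 4*d^2 - 40*d - 4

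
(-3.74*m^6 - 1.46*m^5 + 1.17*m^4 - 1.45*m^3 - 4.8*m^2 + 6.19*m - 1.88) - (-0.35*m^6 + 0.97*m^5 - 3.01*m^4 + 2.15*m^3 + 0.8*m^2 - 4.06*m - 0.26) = -3.39*m^6 - 2.43*m^5 + 4.18*m^4 - 3.6*m^3 - 5.6*m^2 + 10.25*m - 1.62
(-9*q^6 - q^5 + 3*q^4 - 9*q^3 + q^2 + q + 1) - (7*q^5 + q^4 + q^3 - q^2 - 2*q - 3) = -9*q^6 - 8*q^5 + 2*q^4 - 10*q^3 + 2*q^2 + 3*q + 4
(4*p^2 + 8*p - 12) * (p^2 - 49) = 4*p^4 + 8*p^3 - 208*p^2 - 392*p + 588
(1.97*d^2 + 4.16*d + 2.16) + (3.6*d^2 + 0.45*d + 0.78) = 5.57*d^2 + 4.61*d + 2.94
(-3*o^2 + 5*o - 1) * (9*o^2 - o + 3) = -27*o^4 + 48*o^3 - 23*o^2 + 16*o - 3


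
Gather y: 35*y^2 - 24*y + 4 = 35*y^2 - 24*y + 4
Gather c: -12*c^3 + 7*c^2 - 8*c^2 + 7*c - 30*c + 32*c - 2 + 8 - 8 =-12*c^3 - c^2 + 9*c - 2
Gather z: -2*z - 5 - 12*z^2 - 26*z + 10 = -12*z^2 - 28*z + 5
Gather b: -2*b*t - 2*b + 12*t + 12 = b*(-2*t - 2) + 12*t + 12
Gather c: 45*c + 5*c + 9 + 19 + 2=50*c + 30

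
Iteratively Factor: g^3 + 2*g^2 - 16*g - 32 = (g + 4)*(g^2 - 2*g - 8) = (g - 4)*(g + 4)*(g + 2)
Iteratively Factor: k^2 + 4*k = (k + 4)*(k)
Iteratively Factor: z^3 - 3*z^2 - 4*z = (z - 4)*(z^2 + z) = z*(z - 4)*(z + 1)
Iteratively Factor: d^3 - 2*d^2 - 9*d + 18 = (d - 3)*(d^2 + d - 6) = (d - 3)*(d + 3)*(d - 2)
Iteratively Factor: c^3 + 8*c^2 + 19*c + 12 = (c + 4)*(c^2 + 4*c + 3) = (c + 1)*(c + 4)*(c + 3)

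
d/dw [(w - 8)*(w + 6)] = 2*w - 2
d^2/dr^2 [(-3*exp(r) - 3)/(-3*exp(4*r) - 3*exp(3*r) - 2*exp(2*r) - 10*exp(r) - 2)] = (243*exp(8*r) + 729*exp(7*r) + 765*exp(6*r) - 297*exp(5*r) - 636*exp(4*r) - 354*exp(3*r) - 54*exp(2*r) + 192*exp(r) - 48)*exp(r)/(27*exp(12*r) + 81*exp(11*r) + 135*exp(10*r) + 405*exp(9*r) + 684*exp(8*r) + 774*exp(7*r) + 1394*exp(6*r) + 1452*exp(5*r) + 1020*exp(4*r) + 1276*exp(3*r) + 624*exp(2*r) + 120*exp(r) + 8)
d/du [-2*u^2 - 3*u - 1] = -4*u - 3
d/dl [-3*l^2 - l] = -6*l - 1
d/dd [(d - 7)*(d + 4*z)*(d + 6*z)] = 3*d^2 + 20*d*z - 14*d + 24*z^2 - 70*z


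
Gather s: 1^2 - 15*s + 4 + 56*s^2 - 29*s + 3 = 56*s^2 - 44*s + 8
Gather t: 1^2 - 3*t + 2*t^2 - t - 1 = 2*t^2 - 4*t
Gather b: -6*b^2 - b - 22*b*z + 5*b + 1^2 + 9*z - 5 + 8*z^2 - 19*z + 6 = -6*b^2 + b*(4 - 22*z) + 8*z^2 - 10*z + 2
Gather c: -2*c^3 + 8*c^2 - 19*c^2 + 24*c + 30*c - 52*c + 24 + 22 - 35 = -2*c^3 - 11*c^2 + 2*c + 11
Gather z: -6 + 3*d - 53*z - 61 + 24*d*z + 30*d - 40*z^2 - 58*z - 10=33*d - 40*z^2 + z*(24*d - 111) - 77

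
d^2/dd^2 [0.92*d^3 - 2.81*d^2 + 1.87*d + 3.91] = 5.52*d - 5.62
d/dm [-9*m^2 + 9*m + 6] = 9 - 18*m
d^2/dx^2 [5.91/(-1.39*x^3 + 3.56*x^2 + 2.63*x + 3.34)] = ((49.2894*x - 42.0792)*(-1.39*x^3 + 3.56*x^2 + 2.63*x + 3.34) + 5.91*(-8.34*x^2 + 14.24*x + 5.26)*(-4.17*x^2 + 7.12*x + 2.63))/(-1.39*x^3 + 3.56*x^2 + 2.63*x + 3.34)^3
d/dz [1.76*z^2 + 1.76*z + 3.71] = 3.52*z + 1.76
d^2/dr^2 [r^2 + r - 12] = 2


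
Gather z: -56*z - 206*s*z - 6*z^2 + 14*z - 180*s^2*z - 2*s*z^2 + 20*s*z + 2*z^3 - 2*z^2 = 2*z^3 + z^2*(-2*s - 8) + z*(-180*s^2 - 186*s - 42)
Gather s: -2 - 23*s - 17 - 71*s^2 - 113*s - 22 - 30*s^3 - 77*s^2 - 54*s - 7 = -30*s^3 - 148*s^2 - 190*s - 48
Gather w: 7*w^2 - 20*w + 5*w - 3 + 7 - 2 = 7*w^2 - 15*w + 2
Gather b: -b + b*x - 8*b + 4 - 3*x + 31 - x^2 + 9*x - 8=b*(x - 9) - x^2 + 6*x + 27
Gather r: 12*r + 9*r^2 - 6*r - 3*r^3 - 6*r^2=-3*r^3 + 3*r^2 + 6*r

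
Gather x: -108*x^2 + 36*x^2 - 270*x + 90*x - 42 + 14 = -72*x^2 - 180*x - 28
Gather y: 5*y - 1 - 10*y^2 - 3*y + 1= -10*y^2 + 2*y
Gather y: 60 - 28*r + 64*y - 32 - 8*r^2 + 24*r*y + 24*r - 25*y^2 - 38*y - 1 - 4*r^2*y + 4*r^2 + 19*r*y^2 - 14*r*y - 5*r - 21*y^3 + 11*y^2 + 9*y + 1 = -4*r^2 - 9*r - 21*y^3 + y^2*(19*r - 14) + y*(-4*r^2 + 10*r + 35) + 28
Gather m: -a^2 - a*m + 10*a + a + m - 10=-a^2 + 11*a + m*(1 - a) - 10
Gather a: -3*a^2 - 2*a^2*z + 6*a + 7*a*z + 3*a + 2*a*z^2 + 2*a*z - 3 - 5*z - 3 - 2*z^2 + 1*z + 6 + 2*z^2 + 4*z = a^2*(-2*z - 3) + a*(2*z^2 + 9*z + 9)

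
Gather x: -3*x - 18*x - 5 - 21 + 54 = 28 - 21*x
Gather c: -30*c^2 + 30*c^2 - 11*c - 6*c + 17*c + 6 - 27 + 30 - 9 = 0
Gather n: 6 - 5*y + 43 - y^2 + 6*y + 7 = -y^2 + y + 56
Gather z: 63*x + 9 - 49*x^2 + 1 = -49*x^2 + 63*x + 10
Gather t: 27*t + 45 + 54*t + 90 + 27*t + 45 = 108*t + 180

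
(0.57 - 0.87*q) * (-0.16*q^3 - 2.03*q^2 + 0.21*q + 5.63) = 0.1392*q^4 + 1.6749*q^3 - 1.3398*q^2 - 4.7784*q + 3.2091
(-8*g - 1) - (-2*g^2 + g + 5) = 2*g^2 - 9*g - 6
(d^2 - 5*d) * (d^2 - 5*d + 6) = d^4 - 10*d^3 + 31*d^2 - 30*d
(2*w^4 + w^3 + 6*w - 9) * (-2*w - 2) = -4*w^5 - 6*w^4 - 2*w^3 - 12*w^2 + 6*w + 18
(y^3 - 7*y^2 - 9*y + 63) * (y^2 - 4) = y^5 - 7*y^4 - 13*y^3 + 91*y^2 + 36*y - 252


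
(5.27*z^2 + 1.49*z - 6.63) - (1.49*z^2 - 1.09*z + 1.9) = 3.78*z^2 + 2.58*z - 8.53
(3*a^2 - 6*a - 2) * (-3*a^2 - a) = -9*a^4 + 15*a^3 + 12*a^2 + 2*a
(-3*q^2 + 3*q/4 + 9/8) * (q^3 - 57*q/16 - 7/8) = -3*q^5 + 3*q^4/4 + 189*q^3/16 - 3*q^2/64 - 597*q/128 - 63/64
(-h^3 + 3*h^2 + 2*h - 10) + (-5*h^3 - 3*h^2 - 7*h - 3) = -6*h^3 - 5*h - 13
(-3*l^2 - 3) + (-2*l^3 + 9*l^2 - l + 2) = -2*l^3 + 6*l^2 - l - 1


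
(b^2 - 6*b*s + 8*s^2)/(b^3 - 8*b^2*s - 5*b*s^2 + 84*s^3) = (-b + 2*s)/(-b^2 + 4*b*s + 21*s^2)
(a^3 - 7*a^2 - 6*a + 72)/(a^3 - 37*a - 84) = (a^2 - 10*a + 24)/(a^2 - 3*a - 28)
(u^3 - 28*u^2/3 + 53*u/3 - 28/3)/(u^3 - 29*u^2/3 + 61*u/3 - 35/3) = (3*u - 4)/(3*u - 5)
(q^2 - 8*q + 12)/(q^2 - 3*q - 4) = (-q^2 + 8*q - 12)/(-q^2 + 3*q + 4)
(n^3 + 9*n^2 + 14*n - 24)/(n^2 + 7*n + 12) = (n^2 + 5*n - 6)/(n + 3)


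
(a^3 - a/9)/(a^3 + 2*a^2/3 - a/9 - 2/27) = 3*a/(3*a + 2)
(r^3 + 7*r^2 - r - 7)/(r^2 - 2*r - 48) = (-r^3 - 7*r^2 + r + 7)/(-r^2 + 2*r + 48)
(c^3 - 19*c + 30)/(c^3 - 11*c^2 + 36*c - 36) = (c + 5)/(c - 6)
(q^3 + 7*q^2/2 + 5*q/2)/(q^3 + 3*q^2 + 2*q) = (q + 5/2)/(q + 2)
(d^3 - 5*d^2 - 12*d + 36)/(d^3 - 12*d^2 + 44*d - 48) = (d + 3)/(d - 4)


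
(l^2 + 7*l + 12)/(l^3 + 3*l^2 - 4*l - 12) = (l + 4)/(l^2 - 4)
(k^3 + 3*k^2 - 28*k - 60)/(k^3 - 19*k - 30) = (k + 6)/(k + 3)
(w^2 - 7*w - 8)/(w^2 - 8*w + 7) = (w^2 - 7*w - 8)/(w^2 - 8*w + 7)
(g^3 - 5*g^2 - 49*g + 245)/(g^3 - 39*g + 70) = (g - 7)/(g - 2)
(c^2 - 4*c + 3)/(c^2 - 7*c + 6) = (c - 3)/(c - 6)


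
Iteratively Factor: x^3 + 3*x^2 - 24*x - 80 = (x + 4)*(x^2 - x - 20) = (x + 4)^2*(x - 5)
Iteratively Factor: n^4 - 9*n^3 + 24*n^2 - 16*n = (n)*(n^3 - 9*n^2 + 24*n - 16) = n*(n - 1)*(n^2 - 8*n + 16) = n*(n - 4)*(n - 1)*(n - 4)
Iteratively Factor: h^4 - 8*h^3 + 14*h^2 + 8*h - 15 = (h + 1)*(h^3 - 9*h^2 + 23*h - 15) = (h - 5)*(h + 1)*(h^2 - 4*h + 3) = (h - 5)*(h - 1)*(h + 1)*(h - 3)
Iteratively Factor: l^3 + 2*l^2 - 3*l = (l + 3)*(l^2 - l) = (l - 1)*(l + 3)*(l)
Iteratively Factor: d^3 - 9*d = (d)*(d^2 - 9) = d*(d - 3)*(d + 3)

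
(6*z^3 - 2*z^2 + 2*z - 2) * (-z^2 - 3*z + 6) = -6*z^5 - 16*z^4 + 40*z^3 - 16*z^2 + 18*z - 12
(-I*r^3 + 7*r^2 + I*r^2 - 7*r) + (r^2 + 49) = -I*r^3 + 8*r^2 + I*r^2 - 7*r + 49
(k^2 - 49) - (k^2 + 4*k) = -4*k - 49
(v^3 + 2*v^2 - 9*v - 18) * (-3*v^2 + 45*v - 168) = -3*v^5 + 39*v^4 - 51*v^3 - 687*v^2 + 702*v + 3024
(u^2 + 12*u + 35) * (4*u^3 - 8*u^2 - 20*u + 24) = 4*u^5 + 40*u^4 + 24*u^3 - 496*u^2 - 412*u + 840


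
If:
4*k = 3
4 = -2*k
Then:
No Solution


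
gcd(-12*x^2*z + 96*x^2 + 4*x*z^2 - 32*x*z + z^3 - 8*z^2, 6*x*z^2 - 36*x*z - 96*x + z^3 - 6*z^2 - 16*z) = 6*x*z - 48*x + z^2 - 8*z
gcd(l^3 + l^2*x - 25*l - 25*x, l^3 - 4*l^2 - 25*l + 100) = l^2 - 25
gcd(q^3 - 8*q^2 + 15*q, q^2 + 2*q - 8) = 1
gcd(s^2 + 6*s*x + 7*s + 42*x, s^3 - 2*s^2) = 1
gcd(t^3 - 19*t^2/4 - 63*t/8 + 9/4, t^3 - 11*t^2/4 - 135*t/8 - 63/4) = t^2 - 9*t/2 - 9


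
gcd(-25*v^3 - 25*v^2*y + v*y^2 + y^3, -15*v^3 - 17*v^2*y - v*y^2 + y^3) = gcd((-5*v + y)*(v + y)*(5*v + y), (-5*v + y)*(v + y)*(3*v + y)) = -5*v^2 - 4*v*y + y^2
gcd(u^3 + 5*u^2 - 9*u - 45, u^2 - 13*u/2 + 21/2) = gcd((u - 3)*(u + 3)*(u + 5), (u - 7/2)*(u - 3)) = u - 3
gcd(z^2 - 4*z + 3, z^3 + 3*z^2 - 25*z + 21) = z^2 - 4*z + 3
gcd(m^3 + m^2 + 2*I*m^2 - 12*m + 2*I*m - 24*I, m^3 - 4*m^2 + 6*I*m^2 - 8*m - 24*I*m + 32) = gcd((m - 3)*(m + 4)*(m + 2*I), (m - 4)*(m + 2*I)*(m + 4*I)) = m + 2*I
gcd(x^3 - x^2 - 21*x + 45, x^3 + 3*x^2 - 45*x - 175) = x + 5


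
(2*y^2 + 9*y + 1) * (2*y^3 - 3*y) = 4*y^5 + 18*y^4 - 4*y^3 - 27*y^2 - 3*y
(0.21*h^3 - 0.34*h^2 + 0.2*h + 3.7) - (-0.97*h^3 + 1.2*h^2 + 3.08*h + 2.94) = 1.18*h^3 - 1.54*h^2 - 2.88*h + 0.76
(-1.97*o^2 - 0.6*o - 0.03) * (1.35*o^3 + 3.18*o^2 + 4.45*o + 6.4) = -2.6595*o^5 - 7.0746*o^4 - 10.715*o^3 - 15.3734*o^2 - 3.9735*o - 0.192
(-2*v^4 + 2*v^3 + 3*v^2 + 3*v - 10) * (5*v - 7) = -10*v^5 + 24*v^4 + v^3 - 6*v^2 - 71*v + 70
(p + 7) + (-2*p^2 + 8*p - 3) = -2*p^2 + 9*p + 4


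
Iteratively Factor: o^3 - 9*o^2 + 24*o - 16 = (o - 4)*(o^2 - 5*o + 4) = (o - 4)^2*(o - 1)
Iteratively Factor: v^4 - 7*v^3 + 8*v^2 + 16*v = (v + 1)*(v^3 - 8*v^2 + 16*v) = (v - 4)*(v + 1)*(v^2 - 4*v) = v*(v - 4)*(v + 1)*(v - 4)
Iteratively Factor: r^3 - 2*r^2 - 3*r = (r + 1)*(r^2 - 3*r) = r*(r + 1)*(r - 3)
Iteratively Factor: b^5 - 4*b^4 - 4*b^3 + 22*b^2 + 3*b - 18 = (b - 3)*(b^4 - b^3 - 7*b^2 + b + 6) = (b - 3)^2*(b^3 + 2*b^2 - b - 2) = (b - 3)^2*(b - 1)*(b^2 + 3*b + 2) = (b - 3)^2*(b - 1)*(b + 1)*(b + 2)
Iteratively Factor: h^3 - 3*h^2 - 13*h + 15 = (h - 1)*(h^2 - 2*h - 15) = (h - 1)*(h + 3)*(h - 5)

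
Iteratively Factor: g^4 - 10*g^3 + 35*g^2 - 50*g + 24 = (g - 3)*(g^3 - 7*g^2 + 14*g - 8) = (g - 3)*(g - 2)*(g^2 - 5*g + 4) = (g - 3)*(g - 2)*(g - 1)*(g - 4)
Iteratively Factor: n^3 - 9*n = (n + 3)*(n^2 - 3*n) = n*(n + 3)*(n - 3)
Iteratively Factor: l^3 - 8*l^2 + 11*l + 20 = (l + 1)*(l^2 - 9*l + 20) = (l - 5)*(l + 1)*(l - 4)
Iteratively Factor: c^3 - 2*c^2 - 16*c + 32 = (c - 4)*(c^2 + 2*c - 8) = (c - 4)*(c - 2)*(c + 4)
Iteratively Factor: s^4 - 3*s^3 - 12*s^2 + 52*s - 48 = (s - 2)*(s^3 - s^2 - 14*s + 24) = (s - 2)^2*(s^2 + s - 12) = (s - 2)^2*(s + 4)*(s - 3)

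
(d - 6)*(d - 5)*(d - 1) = d^3 - 12*d^2 + 41*d - 30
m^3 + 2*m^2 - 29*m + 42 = (m - 3)*(m - 2)*(m + 7)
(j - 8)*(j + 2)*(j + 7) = j^3 + j^2 - 58*j - 112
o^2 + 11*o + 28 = (o + 4)*(o + 7)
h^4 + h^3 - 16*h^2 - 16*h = h*(h - 4)*(h + 1)*(h + 4)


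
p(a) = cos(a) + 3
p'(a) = -sin(a)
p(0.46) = 3.90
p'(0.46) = -0.44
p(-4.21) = 2.52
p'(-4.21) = -0.88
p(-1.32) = 3.25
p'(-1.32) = 0.97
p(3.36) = 2.02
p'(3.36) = 0.22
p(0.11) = 3.99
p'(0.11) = -0.11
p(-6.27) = 4.00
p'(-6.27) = -0.01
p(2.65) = 2.12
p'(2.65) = -0.47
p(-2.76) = 2.07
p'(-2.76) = 0.37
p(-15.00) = 2.24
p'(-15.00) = 0.65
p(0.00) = 4.00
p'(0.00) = 0.00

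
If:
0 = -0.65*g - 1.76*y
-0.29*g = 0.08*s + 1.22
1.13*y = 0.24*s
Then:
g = -8.09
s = 14.06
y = 2.99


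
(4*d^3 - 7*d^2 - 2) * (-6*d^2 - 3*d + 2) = -24*d^5 + 30*d^4 + 29*d^3 - 2*d^2 + 6*d - 4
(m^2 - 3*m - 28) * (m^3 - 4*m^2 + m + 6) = m^5 - 7*m^4 - 15*m^3 + 115*m^2 - 46*m - 168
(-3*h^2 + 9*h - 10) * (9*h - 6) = -27*h^3 + 99*h^2 - 144*h + 60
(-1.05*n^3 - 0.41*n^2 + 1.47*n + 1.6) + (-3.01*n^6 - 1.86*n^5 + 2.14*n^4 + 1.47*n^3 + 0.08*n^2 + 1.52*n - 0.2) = -3.01*n^6 - 1.86*n^5 + 2.14*n^4 + 0.42*n^3 - 0.33*n^2 + 2.99*n + 1.4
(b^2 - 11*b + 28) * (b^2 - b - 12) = b^4 - 12*b^3 + 27*b^2 + 104*b - 336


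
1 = 1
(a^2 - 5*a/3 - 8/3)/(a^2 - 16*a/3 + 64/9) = 3*(a + 1)/(3*a - 8)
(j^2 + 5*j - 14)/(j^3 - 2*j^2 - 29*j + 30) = (j^2 + 5*j - 14)/(j^3 - 2*j^2 - 29*j + 30)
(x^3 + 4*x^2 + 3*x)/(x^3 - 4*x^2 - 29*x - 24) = x/(x - 8)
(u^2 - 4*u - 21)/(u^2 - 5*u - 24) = (u - 7)/(u - 8)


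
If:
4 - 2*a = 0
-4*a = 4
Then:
No Solution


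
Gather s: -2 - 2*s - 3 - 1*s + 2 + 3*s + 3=0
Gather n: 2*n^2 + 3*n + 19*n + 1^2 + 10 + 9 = 2*n^2 + 22*n + 20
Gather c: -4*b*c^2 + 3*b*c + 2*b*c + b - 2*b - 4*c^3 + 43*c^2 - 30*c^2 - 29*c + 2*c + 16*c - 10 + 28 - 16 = -b - 4*c^3 + c^2*(13 - 4*b) + c*(5*b - 11) + 2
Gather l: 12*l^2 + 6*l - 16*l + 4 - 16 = 12*l^2 - 10*l - 12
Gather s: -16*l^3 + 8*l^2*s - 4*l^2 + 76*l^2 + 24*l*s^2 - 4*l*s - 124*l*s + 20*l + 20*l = -16*l^3 + 72*l^2 + 24*l*s^2 + 40*l + s*(8*l^2 - 128*l)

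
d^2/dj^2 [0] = 0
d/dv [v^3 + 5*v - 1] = 3*v^2 + 5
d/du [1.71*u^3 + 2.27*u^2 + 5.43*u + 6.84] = 5.13*u^2 + 4.54*u + 5.43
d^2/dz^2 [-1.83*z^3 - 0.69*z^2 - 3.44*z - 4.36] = -10.98*z - 1.38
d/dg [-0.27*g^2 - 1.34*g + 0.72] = -0.54*g - 1.34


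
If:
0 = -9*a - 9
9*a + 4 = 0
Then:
No Solution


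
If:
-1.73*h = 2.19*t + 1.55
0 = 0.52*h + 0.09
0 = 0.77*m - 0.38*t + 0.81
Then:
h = -0.17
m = -1.33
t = -0.57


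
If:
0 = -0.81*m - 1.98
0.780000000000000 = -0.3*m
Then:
No Solution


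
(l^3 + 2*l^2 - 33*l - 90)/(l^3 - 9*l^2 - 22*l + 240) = (l + 3)/(l - 8)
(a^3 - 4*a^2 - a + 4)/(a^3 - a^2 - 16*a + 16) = (a + 1)/(a + 4)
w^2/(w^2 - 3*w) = w/(w - 3)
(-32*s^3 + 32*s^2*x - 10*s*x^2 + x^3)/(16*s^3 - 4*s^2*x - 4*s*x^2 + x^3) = (-4*s + x)/(2*s + x)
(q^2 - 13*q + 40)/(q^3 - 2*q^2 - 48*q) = (q - 5)/(q*(q + 6))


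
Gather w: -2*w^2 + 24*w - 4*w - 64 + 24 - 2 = -2*w^2 + 20*w - 42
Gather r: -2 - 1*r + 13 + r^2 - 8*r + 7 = r^2 - 9*r + 18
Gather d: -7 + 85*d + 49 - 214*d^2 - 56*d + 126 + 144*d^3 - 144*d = 144*d^3 - 214*d^2 - 115*d + 168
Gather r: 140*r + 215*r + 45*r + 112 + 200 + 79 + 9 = 400*r + 400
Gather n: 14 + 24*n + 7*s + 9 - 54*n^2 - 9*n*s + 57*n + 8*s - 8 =-54*n^2 + n*(81 - 9*s) + 15*s + 15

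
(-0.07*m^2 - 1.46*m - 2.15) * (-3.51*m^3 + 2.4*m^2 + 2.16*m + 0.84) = 0.2457*m^5 + 4.9566*m^4 + 3.8913*m^3 - 8.3724*m^2 - 5.8704*m - 1.806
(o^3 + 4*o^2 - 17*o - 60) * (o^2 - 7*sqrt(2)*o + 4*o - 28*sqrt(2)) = o^5 - 7*sqrt(2)*o^4 + 8*o^4 - 56*sqrt(2)*o^3 - o^3 - 128*o^2 + 7*sqrt(2)*o^2 - 240*o + 896*sqrt(2)*o + 1680*sqrt(2)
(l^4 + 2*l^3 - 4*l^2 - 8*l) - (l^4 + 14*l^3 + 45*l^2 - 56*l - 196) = -12*l^3 - 49*l^2 + 48*l + 196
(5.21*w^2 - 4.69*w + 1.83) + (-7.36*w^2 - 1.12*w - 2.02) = -2.15*w^2 - 5.81*w - 0.19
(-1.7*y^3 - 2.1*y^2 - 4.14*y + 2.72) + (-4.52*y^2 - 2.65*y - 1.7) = -1.7*y^3 - 6.62*y^2 - 6.79*y + 1.02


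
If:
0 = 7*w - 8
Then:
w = 8/7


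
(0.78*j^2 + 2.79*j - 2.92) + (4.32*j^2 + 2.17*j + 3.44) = 5.1*j^2 + 4.96*j + 0.52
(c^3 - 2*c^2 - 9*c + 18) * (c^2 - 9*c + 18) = c^5 - 11*c^4 + 27*c^3 + 63*c^2 - 324*c + 324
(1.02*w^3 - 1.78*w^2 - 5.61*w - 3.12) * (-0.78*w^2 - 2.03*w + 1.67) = -0.7956*w^5 - 0.6822*w^4 + 9.6926*w^3 + 10.8493*w^2 - 3.0351*w - 5.2104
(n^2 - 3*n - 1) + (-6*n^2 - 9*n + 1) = -5*n^2 - 12*n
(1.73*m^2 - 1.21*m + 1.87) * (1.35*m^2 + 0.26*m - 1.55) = 2.3355*m^4 - 1.1837*m^3 - 0.4716*m^2 + 2.3617*m - 2.8985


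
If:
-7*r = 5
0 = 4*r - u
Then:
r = -5/7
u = -20/7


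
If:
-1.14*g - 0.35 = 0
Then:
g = -0.31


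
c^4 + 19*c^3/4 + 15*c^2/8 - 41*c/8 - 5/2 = (c - 1)*(c + 1/2)*(c + 5/4)*(c + 4)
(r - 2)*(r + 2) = r^2 - 4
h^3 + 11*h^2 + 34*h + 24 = (h + 1)*(h + 4)*(h + 6)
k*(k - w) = k^2 - k*w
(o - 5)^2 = o^2 - 10*o + 25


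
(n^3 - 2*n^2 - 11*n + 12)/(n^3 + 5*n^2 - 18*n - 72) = (n - 1)/(n + 6)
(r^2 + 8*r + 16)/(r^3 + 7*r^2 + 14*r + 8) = (r + 4)/(r^2 + 3*r + 2)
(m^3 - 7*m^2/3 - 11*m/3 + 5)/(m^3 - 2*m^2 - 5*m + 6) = (m + 5/3)/(m + 2)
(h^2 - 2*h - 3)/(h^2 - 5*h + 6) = (h + 1)/(h - 2)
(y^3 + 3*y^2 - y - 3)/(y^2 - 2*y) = (y^3 + 3*y^2 - y - 3)/(y*(y - 2))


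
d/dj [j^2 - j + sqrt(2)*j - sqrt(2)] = 2*j - 1 + sqrt(2)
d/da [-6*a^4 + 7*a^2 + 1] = -24*a^3 + 14*a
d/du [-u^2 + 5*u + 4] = 5 - 2*u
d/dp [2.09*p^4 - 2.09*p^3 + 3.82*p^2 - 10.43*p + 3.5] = 8.36*p^3 - 6.27*p^2 + 7.64*p - 10.43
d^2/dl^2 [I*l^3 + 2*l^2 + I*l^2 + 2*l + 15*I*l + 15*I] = 6*I*l + 4 + 2*I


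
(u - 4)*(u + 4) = u^2 - 16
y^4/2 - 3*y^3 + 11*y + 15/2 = (y/2 + 1/2)*(y - 5)*(y - 3)*(y + 1)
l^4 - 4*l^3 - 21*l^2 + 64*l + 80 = (l - 5)*(l - 4)*(l + 1)*(l + 4)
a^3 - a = a*(a - 1)*(a + 1)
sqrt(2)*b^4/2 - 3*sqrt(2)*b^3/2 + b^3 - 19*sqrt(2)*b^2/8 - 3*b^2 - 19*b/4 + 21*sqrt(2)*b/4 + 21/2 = (b - 7/2)*(b - 3/2)*(b + 2)*(sqrt(2)*b/2 + 1)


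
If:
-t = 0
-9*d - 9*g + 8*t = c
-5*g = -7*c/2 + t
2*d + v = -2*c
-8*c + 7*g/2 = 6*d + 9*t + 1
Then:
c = -60/41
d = 146/123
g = -42/41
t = 0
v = 68/123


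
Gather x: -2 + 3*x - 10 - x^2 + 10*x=-x^2 + 13*x - 12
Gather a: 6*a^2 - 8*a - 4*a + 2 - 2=6*a^2 - 12*a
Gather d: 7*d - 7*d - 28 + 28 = 0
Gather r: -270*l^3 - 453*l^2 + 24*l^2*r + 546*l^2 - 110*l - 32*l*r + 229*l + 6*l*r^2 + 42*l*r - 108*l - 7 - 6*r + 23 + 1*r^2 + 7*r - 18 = -270*l^3 + 93*l^2 + 11*l + r^2*(6*l + 1) + r*(24*l^2 + 10*l + 1) - 2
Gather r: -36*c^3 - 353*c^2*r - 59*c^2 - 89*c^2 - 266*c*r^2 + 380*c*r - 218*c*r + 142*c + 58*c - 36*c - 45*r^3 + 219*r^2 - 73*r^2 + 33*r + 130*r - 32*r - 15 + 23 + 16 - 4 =-36*c^3 - 148*c^2 + 164*c - 45*r^3 + r^2*(146 - 266*c) + r*(-353*c^2 + 162*c + 131) + 20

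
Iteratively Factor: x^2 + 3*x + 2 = (x + 1)*(x + 2)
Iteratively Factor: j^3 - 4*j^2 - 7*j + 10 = (j - 5)*(j^2 + j - 2) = (j - 5)*(j + 2)*(j - 1)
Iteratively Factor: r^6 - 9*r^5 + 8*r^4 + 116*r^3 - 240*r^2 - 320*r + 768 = (r + 3)*(r^5 - 12*r^4 + 44*r^3 - 16*r^2 - 192*r + 256) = (r + 2)*(r + 3)*(r^4 - 14*r^3 + 72*r^2 - 160*r + 128) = (r - 4)*(r + 2)*(r + 3)*(r^3 - 10*r^2 + 32*r - 32) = (r - 4)^2*(r + 2)*(r + 3)*(r^2 - 6*r + 8) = (r - 4)^3*(r + 2)*(r + 3)*(r - 2)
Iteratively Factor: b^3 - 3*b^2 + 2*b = (b - 2)*(b^2 - b) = b*(b - 2)*(b - 1)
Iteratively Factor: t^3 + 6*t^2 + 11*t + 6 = (t + 3)*(t^2 + 3*t + 2) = (t + 2)*(t + 3)*(t + 1)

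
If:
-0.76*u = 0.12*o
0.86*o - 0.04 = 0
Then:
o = 0.05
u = -0.01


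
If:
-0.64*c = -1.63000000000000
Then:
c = 2.55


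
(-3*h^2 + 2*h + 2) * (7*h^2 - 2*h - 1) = -21*h^4 + 20*h^3 + 13*h^2 - 6*h - 2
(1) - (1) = 0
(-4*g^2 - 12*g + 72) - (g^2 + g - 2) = -5*g^2 - 13*g + 74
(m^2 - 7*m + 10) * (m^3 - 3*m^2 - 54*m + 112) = m^5 - 10*m^4 - 23*m^3 + 460*m^2 - 1324*m + 1120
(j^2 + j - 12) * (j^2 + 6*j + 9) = j^4 + 7*j^3 + 3*j^2 - 63*j - 108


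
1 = 1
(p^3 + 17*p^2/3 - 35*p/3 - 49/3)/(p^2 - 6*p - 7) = (3*p^2 + 14*p - 49)/(3*(p - 7))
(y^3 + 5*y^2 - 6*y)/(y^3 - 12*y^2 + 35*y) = (y^2 + 5*y - 6)/(y^2 - 12*y + 35)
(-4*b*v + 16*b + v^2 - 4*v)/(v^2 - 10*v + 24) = (-4*b + v)/(v - 6)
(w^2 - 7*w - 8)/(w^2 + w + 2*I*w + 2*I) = (w - 8)/(w + 2*I)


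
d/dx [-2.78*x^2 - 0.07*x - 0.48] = -5.56*x - 0.07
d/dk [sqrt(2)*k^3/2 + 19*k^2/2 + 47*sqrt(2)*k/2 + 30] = 3*sqrt(2)*k^2/2 + 19*k + 47*sqrt(2)/2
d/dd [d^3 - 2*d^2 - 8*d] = 3*d^2 - 4*d - 8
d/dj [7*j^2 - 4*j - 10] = 14*j - 4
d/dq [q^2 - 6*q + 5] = 2*q - 6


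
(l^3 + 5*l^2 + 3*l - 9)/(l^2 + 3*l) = l + 2 - 3/l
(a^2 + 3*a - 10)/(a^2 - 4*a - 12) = (-a^2 - 3*a + 10)/(-a^2 + 4*a + 12)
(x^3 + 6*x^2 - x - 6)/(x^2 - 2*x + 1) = (x^2 + 7*x + 6)/(x - 1)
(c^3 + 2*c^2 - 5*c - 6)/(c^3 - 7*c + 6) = (c + 1)/(c - 1)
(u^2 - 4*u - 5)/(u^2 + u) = (u - 5)/u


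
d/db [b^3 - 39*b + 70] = 3*b^2 - 39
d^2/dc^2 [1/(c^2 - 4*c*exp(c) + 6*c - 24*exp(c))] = 2*((2*c*exp(c) + 16*exp(c) - 1)*(c^2 - 4*c*exp(c) + 6*c - 24*exp(c)) + 4*(2*c*exp(c) - c + 14*exp(c) - 3)^2)/(c^2 - 4*c*exp(c) + 6*c - 24*exp(c))^3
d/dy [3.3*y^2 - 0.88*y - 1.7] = 6.6*y - 0.88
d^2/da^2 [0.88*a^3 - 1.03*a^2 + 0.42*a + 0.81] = 5.28*a - 2.06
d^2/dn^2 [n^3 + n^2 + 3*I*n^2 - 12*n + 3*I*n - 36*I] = 6*n + 2 + 6*I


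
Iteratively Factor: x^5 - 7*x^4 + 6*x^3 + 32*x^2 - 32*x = (x)*(x^4 - 7*x^3 + 6*x^2 + 32*x - 32) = x*(x - 4)*(x^3 - 3*x^2 - 6*x + 8) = x*(x - 4)^2*(x^2 + x - 2) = x*(x - 4)^2*(x + 2)*(x - 1)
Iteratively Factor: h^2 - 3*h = (h - 3)*(h)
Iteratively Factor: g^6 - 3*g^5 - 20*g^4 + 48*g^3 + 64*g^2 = (g + 4)*(g^5 - 7*g^4 + 8*g^3 + 16*g^2) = g*(g + 4)*(g^4 - 7*g^3 + 8*g^2 + 16*g) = g*(g - 4)*(g + 4)*(g^3 - 3*g^2 - 4*g) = g*(g - 4)^2*(g + 4)*(g^2 + g) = g*(g - 4)^2*(g + 1)*(g + 4)*(g)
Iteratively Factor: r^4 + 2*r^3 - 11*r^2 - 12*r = (r)*(r^3 + 2*r^2 - 11*r - 12) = r*(r + 1)*(r^2 + r - 12) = r*(r - 3)*(r + 1)*(r + 4)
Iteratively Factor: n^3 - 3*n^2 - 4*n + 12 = (n - 3)*(n^2 - 4) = (n - 3)*(n + 2)*(n - 2)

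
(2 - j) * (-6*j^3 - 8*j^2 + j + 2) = 6*j^4 - 4*j^3 - 17*j^2 + 4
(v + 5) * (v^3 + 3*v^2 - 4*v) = v^4 + 8*v^3 + 11*v^2 - 20*v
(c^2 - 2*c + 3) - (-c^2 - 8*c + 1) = 2*c^2 + 6*c + 2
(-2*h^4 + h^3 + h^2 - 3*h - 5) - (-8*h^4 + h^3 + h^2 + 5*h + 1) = 6*h^4 - 8*h - 6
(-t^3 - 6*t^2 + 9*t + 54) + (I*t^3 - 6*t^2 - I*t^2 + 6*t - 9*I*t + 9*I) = -t^3 + I*t^3 - 12*t^2 - I*t^2 + 15*t - 9*I*t + 54 + 9*I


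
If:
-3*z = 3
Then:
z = -1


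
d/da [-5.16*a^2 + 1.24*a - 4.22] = 1.24 - 10.32*a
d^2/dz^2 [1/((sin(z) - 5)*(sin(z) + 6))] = (-4*sin(z)^4 - 3*sin(z)^3 - 115*sin(z)^2 - 24*sin(z) + 62)/((sin(z) - 5)^3*(sin(z) + 6)^3)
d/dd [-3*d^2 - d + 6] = -6*d - 1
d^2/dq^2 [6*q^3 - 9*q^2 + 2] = 36*q - 18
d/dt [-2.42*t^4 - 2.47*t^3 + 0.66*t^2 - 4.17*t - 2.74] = -9.68*t^3 - 7.41*t^2 + 1.32*t - 4.17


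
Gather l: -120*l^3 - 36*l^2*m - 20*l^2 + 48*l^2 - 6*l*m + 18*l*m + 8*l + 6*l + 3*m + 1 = -120*l^3 + l^2*(28 - 36*m) + l*(12*m + 14) + 3*m + 1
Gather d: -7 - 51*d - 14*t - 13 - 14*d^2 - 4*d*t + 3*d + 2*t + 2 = -14*d^2 + d*(-4*t - 48) - 12*t - 18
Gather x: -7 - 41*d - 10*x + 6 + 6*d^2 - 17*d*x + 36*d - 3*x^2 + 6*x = 6*d^2 - 5*d - 3*x^2 + x*(-17*d - 4) - 1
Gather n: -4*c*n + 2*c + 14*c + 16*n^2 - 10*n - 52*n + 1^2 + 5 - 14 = 16*c + 16*n^2 + n*(-4*c - 62) - 8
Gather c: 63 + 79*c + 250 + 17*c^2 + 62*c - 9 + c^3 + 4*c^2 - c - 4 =c^3 + 21*c^2 + 140*c + 300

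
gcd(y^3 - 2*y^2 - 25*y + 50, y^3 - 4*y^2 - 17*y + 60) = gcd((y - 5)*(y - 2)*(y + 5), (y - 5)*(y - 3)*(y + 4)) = y - 5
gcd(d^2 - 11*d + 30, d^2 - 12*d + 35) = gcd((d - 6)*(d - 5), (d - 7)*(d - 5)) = d - 5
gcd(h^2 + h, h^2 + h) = h^2 + h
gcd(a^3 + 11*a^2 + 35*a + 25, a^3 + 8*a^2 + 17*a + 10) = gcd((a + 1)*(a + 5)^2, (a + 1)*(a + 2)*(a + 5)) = a^2 + 6*a + 5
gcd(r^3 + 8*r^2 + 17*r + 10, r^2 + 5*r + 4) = r + 1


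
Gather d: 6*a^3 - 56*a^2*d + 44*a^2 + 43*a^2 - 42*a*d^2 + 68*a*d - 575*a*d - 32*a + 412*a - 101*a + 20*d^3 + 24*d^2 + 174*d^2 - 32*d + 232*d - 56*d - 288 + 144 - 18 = 6*a^3 + 87*a^2 + 279*a + 20*d^3 + d^2*(198 - 42*a) + d*(-56*a^2 - 507*a + 144) - 162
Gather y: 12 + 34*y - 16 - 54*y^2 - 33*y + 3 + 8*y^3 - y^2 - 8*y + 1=8*y^3 - 55*y^2 - 7*y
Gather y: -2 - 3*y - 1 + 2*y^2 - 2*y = 2*y^2 - 5*y - 3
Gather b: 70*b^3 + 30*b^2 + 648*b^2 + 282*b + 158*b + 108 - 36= 70*b^3 + 678*b^2 + 440*b + 72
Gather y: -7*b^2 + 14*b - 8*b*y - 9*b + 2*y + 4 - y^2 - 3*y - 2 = -7*b^2 + 5*b - y^2 + y*(-8*b - 1) + 2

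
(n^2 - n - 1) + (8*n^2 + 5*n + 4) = 9*n^2 + 4*n + 3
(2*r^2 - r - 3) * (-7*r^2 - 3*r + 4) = -14*r^4 + r^3 + 32*r^2 + 5*r - 12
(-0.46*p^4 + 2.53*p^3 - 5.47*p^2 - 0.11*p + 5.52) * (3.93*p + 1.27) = -1.8078*p^5 + 9.3587*p^4 - 18.284*p^3 - 7.3792*p^2 + 21.5539*p + 7.0104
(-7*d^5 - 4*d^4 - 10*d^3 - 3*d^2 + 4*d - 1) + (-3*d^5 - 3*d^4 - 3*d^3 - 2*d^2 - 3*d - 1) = -10*d^5 - 7*d^4 - 13*d^3 - 5*d^2 + d - 2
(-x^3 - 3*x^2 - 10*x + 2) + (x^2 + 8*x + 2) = -x^3 - 2*x^2 - 2*x + 4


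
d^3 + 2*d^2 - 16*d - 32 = (d - 4)*(d + 2)*(d + 4)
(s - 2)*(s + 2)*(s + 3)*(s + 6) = s^4 + 9*s^3 + 14*s^2 - 36*s - 72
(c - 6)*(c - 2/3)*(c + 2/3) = c^3 - 6*c^2 - 4*c/9 + 8/3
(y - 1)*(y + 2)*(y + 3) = y^3 + 4*y^2 + y - 6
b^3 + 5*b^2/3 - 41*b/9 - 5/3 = (b - 5/3)*(b + 1/3)*(b + 3)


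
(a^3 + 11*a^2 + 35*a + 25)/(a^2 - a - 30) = (a^2 + 6*a + 5)/(a - 6)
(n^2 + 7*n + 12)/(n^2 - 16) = (n + 3)/(n - 4)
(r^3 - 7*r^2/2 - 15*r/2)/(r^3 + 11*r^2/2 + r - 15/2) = r*(r - 5)/(r^2 + 4*r - 5)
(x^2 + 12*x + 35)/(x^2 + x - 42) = (x + 5)/(x - 6)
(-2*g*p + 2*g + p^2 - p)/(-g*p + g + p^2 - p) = (-2*g + p)/(-g + p)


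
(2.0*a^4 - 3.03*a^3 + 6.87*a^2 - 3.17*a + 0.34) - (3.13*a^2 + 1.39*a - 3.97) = 2.0*a^4 - 3.03*a^3 + 3.74*a^2 - 4.56*a + 4.31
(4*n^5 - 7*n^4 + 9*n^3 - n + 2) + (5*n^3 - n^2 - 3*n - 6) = 4*n^5 - 7*n^4 + 14*n^3 - n^2 - 4*n - 4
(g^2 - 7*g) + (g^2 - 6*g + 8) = 2*g^2 - 13*g + 8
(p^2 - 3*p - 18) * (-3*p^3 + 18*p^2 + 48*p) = -3*p^5 + 27*p^4 + 48*p^3 - 468*p^2 - 864*p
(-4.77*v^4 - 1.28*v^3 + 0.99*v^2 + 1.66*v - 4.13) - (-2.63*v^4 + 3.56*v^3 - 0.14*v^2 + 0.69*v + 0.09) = -2.14*v^4 - 4.84*v^3 + 1.13*v^2 + 0.97*v - 4.22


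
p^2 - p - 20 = (p - 5)*(p + 4)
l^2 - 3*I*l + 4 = (l - 4*I)*(l + I)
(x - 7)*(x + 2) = x^2 - 5*x - 14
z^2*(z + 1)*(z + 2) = z^4 + 3*z^3 + 2*z^2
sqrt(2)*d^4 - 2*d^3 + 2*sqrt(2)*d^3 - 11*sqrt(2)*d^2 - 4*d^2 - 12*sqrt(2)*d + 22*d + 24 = (d - 3)*(d + 4)*(d - sqrt(2))*(sqrt(2)*d + sqrt(2))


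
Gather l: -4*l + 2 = 2 - 4*l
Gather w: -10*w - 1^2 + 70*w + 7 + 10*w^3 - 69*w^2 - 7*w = 10*w^3 - 69*w^2 + 53*w + 6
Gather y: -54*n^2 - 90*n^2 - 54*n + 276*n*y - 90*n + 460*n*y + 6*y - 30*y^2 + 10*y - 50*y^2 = -144*n^2 - 144*n - 80*y^2 + y*(736*n + 16)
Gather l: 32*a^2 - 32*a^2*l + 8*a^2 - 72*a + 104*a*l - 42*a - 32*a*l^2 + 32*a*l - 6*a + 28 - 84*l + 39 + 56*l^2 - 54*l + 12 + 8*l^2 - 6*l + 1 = 40*a^2 - 120*a + l^2*(64 - 32*a) + l*(-32*a^2 + 136*a - 144) + 80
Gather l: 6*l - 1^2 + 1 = 6*l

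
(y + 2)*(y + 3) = y^2 + 5*y + 6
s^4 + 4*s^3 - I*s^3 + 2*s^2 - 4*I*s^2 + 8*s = s*(s + 4)*(s - 2*I)*(s + I)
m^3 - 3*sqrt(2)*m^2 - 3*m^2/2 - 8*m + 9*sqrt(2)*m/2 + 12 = (m - 3/2)*(m - 4*sqrt(2))*(m + sqrt(2))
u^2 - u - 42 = (u - 7)*(u + 6)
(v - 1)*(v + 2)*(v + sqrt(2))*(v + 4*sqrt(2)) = v^4 + v^3 + 5*sqrt(2)*v^3 + 6*v^2 + 5*sqrt(2)*v^2 - 10*sqrt(2)*v + 8*v - 16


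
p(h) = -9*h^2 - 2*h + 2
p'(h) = -18*h - 2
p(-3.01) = -73.52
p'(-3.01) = 52.18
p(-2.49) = -48.82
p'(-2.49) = 42.82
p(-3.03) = -74.57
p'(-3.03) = 52.54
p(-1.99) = -29.66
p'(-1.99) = 33.82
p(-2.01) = -30.34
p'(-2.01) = 34.18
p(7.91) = -576.93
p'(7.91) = -144.38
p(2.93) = -81.12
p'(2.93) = -54.74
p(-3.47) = -99.43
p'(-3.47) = 60.46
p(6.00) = -334.00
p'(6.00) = -110.00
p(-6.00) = -310.00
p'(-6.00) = 106.00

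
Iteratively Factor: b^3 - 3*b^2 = (b)*(b^2 - 3*b) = b^2*(b - 3)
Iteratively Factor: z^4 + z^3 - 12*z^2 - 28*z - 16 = (z + 1)*(z^3 - 12*z - 16) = (z + 1)*(z + 2)*(z^2 - 2*z - 8) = (z - 4)*(z + 1)*(z + 2)*(z + 2)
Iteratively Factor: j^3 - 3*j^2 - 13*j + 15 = (j + 3)*(j^2 - 6*j + 5) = (j - 5)*(j + 3)*(j - 1)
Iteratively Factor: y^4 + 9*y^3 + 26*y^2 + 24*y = (y)*(y^3 + 9*y^2 + 26*y + 24) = y*(y + 3)*(y^2 + 6*y + 8) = y*(y + 3)*(y + 4)*(y + 2)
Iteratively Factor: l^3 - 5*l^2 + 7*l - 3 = (l - 1)*(l^2 - 4*l + 3) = (l - 1)^2*(l - 3)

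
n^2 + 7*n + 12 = (n + 3)*(n + 4)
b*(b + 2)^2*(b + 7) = b^4 + 11*b^3 + 32*b^2 + 28*b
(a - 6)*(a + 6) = a^2 - 36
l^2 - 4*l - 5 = (l - 5)*(l + 1)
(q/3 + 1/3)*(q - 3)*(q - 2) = q^3/3 - 4*q^2/3 + q/3 + 2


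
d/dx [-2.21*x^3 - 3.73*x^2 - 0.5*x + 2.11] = -6.63*x^2 - 7.46*x - 0.5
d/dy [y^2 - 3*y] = 2*y - 3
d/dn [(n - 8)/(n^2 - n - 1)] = (n^2 - n - (n - 8)*(2*n - 1) - 1)/(-n^2 + n + 1)^2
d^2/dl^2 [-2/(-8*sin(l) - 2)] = 4*(-4*sin(l)^2 + sin(l) + 8)/(4*sin(l) + 1)^3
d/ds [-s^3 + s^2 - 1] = s*(2 - 3*s)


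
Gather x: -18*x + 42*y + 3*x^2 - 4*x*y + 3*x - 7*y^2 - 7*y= 3*x^2 + x*(-4*y - 15) - 7*y^2 + 35*y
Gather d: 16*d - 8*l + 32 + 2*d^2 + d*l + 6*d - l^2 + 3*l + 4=2*d^2 + d*(l + 22) - l^2 - 5*l + 36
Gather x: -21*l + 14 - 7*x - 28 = -21*l - 7*x - 14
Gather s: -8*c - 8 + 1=-8*c - 7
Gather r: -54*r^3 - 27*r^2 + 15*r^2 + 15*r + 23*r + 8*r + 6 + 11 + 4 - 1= -54*r^3 - 12*r^2 + 46*r + 20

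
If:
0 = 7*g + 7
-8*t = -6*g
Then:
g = -1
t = -3/4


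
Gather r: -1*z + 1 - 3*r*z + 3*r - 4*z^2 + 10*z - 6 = r*(3 - 3*z) - 4*z^2 + 9*z - 5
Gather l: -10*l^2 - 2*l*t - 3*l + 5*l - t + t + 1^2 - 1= -10*l^2 + l*(2 - 2*t)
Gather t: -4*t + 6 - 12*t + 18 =24 - 16*t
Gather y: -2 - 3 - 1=-6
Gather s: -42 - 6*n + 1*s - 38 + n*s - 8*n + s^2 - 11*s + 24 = -14*n + s^2 + s*(n - 10) - 56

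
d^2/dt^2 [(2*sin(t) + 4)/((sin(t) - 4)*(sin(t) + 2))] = 2*(-4*sin(t) + cos(t)^2 + 1)/(sin(t) - 4)^3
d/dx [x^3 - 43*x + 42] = 3*x^2 - 43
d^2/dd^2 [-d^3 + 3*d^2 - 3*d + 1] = 6 - 6*d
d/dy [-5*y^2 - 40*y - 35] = -10*y - 40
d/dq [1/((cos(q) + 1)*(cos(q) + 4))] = (2*cos(q) + 5)*sin(q)/((cos(q) + 1)^2*(cos(q) + 4)^2)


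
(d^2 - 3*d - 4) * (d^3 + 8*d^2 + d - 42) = d^5 + 5*d^4 - 27*d^3 - 77*d^2 + 122*d + 168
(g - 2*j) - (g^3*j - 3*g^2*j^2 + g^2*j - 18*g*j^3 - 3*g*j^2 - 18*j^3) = -g^3*j + 3*g^2*j^2 - g^2*j + 18*g*j^3 + 3*g*j^2 + g + 18*j^3 - 2*j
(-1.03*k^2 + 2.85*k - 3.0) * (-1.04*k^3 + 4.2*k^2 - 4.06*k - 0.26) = 1.0712*k^5 - 7.29*k^4 + 19.2718*k^3 - 23.9032*k^2 + 11.439*k + 0.78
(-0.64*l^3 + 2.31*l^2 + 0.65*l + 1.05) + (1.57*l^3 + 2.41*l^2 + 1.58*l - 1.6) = 0.93*l^3 + 4.72*l^2 + 2.23*l - 0.55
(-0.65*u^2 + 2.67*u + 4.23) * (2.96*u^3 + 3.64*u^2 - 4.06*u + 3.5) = -1.924*u^5 + 5.5372*u^4 + 24.8786*u^3 + 2.282*u^2 - 7.8288*u + 14.805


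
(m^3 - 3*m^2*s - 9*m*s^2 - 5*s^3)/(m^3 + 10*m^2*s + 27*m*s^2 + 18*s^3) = (m^2 - 4*m*s - 5*s^2)/(m^2 + 9*m*s + 18*s^2)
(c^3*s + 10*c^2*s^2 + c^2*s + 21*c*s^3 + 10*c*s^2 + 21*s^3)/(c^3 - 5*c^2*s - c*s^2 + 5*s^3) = s*(c^3 + 10*c^2*s + c^2 + 21*c*s^2 + 10*c*s + 21*s^2)/(c^3 - 5*c^2*s - c*s^2 + 5*s^3)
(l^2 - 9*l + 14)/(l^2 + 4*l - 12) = (l - 7)/(l + 6)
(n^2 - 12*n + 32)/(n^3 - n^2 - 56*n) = (n - 4)/(n*(n + 7))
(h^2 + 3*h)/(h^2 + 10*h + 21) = h/(h + 7)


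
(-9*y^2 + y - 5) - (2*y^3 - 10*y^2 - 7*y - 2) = -2*y^3 + y^2 + 8*y - 3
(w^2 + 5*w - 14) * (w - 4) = w^3 + w^2 - 34*w + 56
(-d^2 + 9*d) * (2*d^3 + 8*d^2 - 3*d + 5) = -2*d^5 + 10*d^4 + 75*d^3 - 32*d^2 + 45*d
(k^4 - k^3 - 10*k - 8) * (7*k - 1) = 7*k^5 - 8*k^4 + k^3 - 70*k^2 - 46*k + 8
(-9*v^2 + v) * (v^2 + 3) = -9*v^4 + v^3 - 27*v^2 + 3*v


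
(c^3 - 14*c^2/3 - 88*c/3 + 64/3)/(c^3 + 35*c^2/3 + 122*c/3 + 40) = (3*c^2 - 26*c + 16)/(3*c^2 + 23*c + 30)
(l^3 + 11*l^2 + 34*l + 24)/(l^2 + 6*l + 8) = (l^2 + 7*l + 6)/(l + 2)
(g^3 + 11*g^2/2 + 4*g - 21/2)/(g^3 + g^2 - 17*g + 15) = (2*g^2 + 13*g + 21)/(2*(g^2 + 2*g - 15))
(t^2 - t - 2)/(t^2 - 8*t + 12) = (t + 1)/(t - 6)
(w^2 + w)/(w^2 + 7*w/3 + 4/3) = 3*w/(3*w + 4)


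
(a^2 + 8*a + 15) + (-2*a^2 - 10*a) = -a^2 - 2*a + 15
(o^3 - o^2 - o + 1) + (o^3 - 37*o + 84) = 2*o^3 - o^2 - 38*o + 85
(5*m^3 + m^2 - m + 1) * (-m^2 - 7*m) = -5*m^5 - 36*m^4 - 6*m^3 + 6*m^2 - 7*m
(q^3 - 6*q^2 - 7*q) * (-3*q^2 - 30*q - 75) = -3*q^5 - 12*q^4 + 126*q^3 + 660*q^2 + 525*q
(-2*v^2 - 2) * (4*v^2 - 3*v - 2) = -8*v^4 + 6*v^3 - 4*v^2 + 6*v + 4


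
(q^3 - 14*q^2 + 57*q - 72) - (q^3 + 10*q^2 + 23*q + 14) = -24*q^2 + 34*q - 86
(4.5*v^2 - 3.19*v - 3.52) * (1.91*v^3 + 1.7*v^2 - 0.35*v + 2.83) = 8.595*v^5 + 1.5571*v^4 - 13.7212*v^3 + 7.8675*v^2 - 7.7957*v - 9.9616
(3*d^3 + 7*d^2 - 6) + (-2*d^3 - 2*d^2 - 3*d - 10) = d^3 + 5*d^2 - 3*d - 16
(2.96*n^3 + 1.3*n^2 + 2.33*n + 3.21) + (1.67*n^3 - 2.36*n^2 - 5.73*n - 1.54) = 4.63*n^3 - 1.06*n^2 - 3.4*n + 1.67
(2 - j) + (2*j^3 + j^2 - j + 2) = 2*j^3 + j^2 - 2*j + 4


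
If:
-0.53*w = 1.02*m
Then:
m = -0.519607843137255*w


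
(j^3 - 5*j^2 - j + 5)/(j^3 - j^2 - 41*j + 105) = (j^2 - 1)/(j^2 + 4*j - 21)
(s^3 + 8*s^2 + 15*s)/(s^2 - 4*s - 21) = s*(s + 5)/(s - 7)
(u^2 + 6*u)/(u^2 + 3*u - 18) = u/(u - 3)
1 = 1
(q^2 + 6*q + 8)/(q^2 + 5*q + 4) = (q + 2)/(q + 1)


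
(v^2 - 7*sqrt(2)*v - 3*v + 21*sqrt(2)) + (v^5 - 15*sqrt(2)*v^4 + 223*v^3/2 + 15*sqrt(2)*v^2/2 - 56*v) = v^5 - 15*sqrt(2)*v^4 + 223*v^3/2 + v^2 + 15*sqrt(2)*v^2/2 - 59*v - 7*sqrt(2)*v + 21*sqrt(2)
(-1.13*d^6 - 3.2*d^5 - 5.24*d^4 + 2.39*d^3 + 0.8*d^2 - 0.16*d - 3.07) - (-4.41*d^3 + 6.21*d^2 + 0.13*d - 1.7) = -1.13*d^6 - 3.2*d^5 - 5.24*d^4 + 6.8*d^3 - 5.41*d^2 - 0.29*d - 1.37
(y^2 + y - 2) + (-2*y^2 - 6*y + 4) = -y^2 - 5*y + 2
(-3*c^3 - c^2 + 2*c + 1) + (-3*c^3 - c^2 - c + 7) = -6*c^3 - 2*c^2 + c + 8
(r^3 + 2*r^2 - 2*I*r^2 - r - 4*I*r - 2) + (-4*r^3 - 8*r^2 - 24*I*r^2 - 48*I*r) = -3*r^3 - 6*r^2 - 26*I*r^2 - r - 52*I*r - 2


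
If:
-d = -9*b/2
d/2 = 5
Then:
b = 20/9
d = 10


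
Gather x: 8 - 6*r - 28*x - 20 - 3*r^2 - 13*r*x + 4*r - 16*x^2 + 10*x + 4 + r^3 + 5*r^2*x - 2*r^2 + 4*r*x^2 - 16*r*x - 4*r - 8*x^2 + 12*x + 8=r^3 - 5*r^2 - 6*r + x^2*(4*r - 24) + x*(5*r^2 - 29*r - 6)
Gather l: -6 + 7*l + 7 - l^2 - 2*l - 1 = -l^2 + 5*l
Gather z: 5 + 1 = 6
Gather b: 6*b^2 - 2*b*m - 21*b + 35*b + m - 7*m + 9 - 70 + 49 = 6*b^2 + b*(14 - 2*m) - 6*m - 12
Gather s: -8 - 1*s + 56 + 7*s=6*s + 48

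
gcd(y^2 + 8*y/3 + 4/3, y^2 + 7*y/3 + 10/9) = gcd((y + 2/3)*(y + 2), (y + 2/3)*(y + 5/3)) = y + 2/3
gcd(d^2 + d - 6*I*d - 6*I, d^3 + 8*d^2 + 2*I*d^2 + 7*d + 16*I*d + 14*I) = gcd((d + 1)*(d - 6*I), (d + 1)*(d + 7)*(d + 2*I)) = d + 1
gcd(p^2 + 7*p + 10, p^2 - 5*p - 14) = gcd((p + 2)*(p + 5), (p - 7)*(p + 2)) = p + 2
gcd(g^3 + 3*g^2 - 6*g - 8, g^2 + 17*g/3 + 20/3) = g + 4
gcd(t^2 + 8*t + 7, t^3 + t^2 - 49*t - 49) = t^2 + 8*t + 7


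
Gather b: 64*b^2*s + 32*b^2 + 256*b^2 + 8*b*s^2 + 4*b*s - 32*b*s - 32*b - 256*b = b^2*(64*s + 288) + b*(8*s^2 - 28*s - 288)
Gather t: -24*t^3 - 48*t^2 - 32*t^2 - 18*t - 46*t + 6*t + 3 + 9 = -24*t^3 - 80*t^2 - 58*t + 12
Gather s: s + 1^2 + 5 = s + 6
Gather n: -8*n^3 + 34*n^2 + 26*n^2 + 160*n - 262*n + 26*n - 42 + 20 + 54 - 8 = -8*n^3 + 60*n^2 - 76*n + 24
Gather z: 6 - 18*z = 6 - 18*z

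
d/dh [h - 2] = 1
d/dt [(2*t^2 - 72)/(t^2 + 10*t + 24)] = 20/(t^2 + 8*t + 16)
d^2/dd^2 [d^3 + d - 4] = 6*d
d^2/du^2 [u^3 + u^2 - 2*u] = 6*u + 2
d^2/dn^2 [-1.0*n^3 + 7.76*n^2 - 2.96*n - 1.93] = 15.52 - 6.0*n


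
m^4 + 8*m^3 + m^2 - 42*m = m*(m - 2)*(m + 3)*(m + 7)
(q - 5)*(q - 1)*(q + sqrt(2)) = q^3 - 6*q^2 + sqrt(2)*q^2 - 6*sqrt(2)*q + 5*q + 5*sqrt(2)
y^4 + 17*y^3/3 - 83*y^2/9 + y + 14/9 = (y - 1)*(y - 2/3)*(y + 1/3)*(y + 7)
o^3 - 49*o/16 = o*(o - 7/4)*(o + 7/4)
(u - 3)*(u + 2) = u^2 - u - 6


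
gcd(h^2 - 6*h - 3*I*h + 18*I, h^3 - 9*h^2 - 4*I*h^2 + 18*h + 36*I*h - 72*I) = h - 6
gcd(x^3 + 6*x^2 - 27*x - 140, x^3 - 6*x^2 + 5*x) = x - 5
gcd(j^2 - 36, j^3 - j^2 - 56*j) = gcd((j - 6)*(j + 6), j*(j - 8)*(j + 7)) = 1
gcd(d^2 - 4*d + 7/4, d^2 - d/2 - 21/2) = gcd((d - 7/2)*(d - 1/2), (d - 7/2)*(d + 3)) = d - 7/2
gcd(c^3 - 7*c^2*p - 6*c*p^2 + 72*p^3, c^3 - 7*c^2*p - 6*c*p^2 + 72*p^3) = c^3 - 7*c^2*p - 6*c*p^2 + 72*p^3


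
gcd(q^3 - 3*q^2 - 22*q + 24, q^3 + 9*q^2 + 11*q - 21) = q - 1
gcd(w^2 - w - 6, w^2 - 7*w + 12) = w - 3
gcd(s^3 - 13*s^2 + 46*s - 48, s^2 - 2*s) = s - 2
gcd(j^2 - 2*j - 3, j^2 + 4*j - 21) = j - 3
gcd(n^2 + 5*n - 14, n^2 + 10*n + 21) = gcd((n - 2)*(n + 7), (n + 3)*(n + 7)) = n + 7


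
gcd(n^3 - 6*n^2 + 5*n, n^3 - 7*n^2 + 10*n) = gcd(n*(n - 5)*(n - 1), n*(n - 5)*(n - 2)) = n^2 - 5*n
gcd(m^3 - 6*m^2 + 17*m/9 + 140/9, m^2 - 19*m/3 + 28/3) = m - 7/3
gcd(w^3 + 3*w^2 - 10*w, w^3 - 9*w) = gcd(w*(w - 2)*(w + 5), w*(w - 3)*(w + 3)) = w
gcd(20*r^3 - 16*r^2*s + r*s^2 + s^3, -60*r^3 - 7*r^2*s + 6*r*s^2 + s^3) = 5*r + s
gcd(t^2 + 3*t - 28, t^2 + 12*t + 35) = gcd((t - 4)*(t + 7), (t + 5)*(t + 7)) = t + 7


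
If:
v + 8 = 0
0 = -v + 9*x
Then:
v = -8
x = -8/9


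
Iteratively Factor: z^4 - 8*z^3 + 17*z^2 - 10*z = (z - 2)*(z^3 - 6*z^2 + 5*z) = (z - 5)*(z - 2)*(z^2 - z) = z*(z - 5)*(z - 2)*(z - 1)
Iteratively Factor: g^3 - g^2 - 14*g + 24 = (g - 3)*(g^2 + 2*g - 8) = (g - 3)*(g - 2)*(g + 4)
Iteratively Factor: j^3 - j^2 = (j)*(j^2 - j) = j^2*(j - 1)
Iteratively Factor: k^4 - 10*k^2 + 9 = (k - 1)*(k^3 + k^2 - 9*k - 9) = (k - 1)*(k + 1)*(k^2 - 9) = (k - 3)*(k - 1)*(k + 1)*(k + 3)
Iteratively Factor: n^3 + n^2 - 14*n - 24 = (n + 2)*(n^2 - n - 12) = (n - 4)*(n + 2)*(n + 3)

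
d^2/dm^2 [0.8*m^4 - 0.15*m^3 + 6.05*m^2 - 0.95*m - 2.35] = 9.6*m^2 - 0.9*m + 12.1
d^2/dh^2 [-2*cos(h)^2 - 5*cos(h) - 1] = 5*cos(h) + 4*cos(2*h)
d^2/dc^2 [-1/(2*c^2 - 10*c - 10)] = (-c^2 + 5*c + (2*c - 5)^2 + 5)/(-c^2 + 5*c + 5)^3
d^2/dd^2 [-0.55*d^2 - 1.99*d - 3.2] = -1.10000000000000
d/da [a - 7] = 1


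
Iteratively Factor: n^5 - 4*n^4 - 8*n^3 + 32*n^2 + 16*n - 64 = (n - 4)*(n^4 - 8*n^2 + 16) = (n - 4)*(n + 2)*(n^3 - 2*n^2 - 4*n + 8) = (n - 4)*(n - 2)*(n + 2)*(n^2 - 4) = (n - 4)*(n - 2)^2*(n + 2)*(n + 2)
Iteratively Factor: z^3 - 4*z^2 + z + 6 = (z - 3)*(z^2 - z - 2) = (z - 3)*(z + 1)*(z - 2)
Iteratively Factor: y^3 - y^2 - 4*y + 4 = (y + 2)*(y^2 - 3*y + 2) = (y - 2)*(y + 2)*(y - 1)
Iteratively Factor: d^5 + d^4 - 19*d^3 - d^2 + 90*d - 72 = (d - 2)*(d^4 + 3*d^3 - 13*d^2 - 27*d + 36) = (d - 2)*(d + 4)*(d^3 - d^2 - 9*d + 9) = (d - 2)*(d + 3)*(d + 4)*(d^2 - 4*d + 3) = (d - 2)*(d - 1)*(d + 3)*(d + 4)*(d - 3)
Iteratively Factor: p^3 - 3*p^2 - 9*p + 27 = (p + 3)*(p^2 - 6*p + 9) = (p - 3)*(p + 3)*(p - 3)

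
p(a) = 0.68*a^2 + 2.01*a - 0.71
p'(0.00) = 2.01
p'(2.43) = 5.31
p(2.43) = 8.19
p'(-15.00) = -18.39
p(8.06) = 59.67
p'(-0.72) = 1.03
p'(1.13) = 3.55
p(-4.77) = 5.17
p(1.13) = 2.43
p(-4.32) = 3.30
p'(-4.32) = -3.87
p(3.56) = 15.06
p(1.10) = 2.32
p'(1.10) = 3.51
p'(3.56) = 6.85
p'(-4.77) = -4.48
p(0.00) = -0.71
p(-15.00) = 122.14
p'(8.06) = 12.97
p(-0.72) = -1.80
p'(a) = 1.36*a + 2.01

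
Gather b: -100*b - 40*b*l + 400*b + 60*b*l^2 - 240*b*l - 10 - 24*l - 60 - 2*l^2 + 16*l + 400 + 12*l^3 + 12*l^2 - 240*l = b*(60*l^2 - 280*l + 300) + 12*l^3 + 10*l^2 - 248*l + 330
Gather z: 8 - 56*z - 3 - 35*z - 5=-91*z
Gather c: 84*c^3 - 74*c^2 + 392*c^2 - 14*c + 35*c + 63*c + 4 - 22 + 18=84*c^3 + 318*c^2 + 84*c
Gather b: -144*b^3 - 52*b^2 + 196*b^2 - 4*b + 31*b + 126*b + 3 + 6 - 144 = -144*b^3 + 144*b^2 + 153*b - 135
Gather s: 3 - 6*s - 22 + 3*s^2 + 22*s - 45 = 3*s^2 + 16*s - 64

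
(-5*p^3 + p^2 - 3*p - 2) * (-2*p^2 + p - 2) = 10*p^5 - 7*p^4 + 17*p^3 - p^2 + 4*p + 4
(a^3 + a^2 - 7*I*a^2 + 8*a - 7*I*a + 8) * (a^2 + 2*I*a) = a^5 + a^4 - 5*I*a^4 + 22*a^3 - 5*I*a^3 + 22*a^2 + 16*I*a^2 + 16*I*a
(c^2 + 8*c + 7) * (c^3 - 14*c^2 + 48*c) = c^5 - 6*c^4 - 57*c^3 + 286*c^2 + 336*c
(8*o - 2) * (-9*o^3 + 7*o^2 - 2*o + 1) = -72*o^4 + 74*o^3 - 30*o^2 + 12*o - 2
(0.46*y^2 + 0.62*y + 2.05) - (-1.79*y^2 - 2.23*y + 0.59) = 2.25*y^2 + 2.85*y + 1.46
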